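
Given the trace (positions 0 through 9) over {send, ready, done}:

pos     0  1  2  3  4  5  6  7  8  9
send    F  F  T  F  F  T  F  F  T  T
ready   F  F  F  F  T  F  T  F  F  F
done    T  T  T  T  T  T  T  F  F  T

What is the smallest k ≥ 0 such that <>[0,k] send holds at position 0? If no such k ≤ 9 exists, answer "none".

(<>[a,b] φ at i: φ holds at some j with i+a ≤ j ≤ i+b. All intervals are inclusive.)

Scan j = 0,1,… for send:
  j=0: fails
  j=1: fails
  j=2: holds
First hit at j=2, so smallest k = 2-0 = 2.

2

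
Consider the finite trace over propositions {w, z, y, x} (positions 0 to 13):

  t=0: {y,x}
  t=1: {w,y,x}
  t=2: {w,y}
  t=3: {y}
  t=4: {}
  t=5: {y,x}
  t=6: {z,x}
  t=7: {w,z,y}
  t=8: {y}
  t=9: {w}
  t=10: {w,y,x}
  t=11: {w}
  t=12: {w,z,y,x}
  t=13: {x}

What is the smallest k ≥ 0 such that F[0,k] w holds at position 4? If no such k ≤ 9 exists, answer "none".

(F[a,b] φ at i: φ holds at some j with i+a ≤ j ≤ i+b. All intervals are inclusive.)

3

Scan j = 4,5,… for w:
  j=4: fails
  j=5: fails
  j=6: fails
  j=7: holds
First hit at j=7, so smallest k = 7-4 = 3.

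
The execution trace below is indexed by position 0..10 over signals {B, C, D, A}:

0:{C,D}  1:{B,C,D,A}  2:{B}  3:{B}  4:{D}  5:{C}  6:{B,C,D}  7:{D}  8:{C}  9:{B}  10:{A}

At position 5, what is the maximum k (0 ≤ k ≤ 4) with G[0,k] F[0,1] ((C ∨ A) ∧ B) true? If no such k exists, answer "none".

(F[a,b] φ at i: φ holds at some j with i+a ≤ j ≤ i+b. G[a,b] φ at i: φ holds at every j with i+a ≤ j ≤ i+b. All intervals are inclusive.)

1

F[0,1] ((C ∨ A) ∧ B) must hold from j=5 onward; find where it first fails.
  j=5: holds
  j=6: holds
  j=7: fails
Holds on [5,6], so largest k = 1.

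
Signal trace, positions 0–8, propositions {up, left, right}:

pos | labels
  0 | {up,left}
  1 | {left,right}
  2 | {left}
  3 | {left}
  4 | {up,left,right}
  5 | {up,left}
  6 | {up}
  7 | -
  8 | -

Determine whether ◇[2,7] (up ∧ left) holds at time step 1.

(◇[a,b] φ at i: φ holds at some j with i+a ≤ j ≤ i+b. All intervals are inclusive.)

Check (up ∧ left) at each j in [3,8]:
  j=3: false
  j=4: true
  j=5: true
  j=6: false
  j=7: false
  j=8: false
Found at j=4 → formula holds.

Yes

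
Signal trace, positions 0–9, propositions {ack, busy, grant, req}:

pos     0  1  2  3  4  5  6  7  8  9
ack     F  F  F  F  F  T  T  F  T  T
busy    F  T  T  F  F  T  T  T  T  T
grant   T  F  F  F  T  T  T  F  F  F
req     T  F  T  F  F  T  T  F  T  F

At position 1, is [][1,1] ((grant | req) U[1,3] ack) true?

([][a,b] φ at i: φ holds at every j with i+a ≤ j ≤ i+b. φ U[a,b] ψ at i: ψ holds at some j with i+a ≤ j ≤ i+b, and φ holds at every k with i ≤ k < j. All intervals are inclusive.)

Check ((grant | req) U[1,3] ack) at every j in [2,2]:
  j=2: fails
Fails at j=2 → formula fails.

Does not hold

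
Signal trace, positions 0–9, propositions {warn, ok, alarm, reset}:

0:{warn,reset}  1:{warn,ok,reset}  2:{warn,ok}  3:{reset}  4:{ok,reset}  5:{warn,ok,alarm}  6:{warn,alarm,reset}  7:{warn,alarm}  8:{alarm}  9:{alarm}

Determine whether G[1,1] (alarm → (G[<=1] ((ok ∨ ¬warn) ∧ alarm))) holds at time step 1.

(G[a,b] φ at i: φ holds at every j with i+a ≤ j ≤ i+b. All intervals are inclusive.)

Check (alarm → (G[<=1] ((ok ∨ ¬warn) ∧ alarm))) at every j in [2,2]:
  j=2: antecedent false → ✓
All positions satisfy it → formula holds.

Holds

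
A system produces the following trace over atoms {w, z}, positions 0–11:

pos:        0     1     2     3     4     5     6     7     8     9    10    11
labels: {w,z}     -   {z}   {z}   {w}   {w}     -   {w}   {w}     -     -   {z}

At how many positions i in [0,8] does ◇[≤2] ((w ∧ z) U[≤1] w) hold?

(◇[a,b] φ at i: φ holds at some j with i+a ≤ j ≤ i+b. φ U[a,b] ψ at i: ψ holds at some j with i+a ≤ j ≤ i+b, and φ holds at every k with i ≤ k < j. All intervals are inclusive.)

8

Evaluate at each i in [0,8]:
  i=0: ✓ (witness j=0)
  i=1: ✗ (none in [1,3])
  i=2: ✓ (witness j=4)
  i=3: ✓ (witness j=4)
  i=4: ✓ (witness j=4)
  i=5: ✓ (witness j=5)
  i=6: ✓ (witness j=7)
  i=7: ✓ (witness j=7)
  i=8: ✓ (witness j=8)
Positions where it holds: {0, 2, 3, 4, 5, 6, 7, 8} → 8.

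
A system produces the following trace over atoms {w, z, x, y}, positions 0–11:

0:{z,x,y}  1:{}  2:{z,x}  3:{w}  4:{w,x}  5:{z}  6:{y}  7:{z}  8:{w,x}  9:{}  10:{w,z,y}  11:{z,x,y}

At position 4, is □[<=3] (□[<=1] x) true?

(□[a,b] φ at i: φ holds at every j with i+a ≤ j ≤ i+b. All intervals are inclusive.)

Does not hold

Check □[<=1] x at every j in [4,7]:
  j=4: fails at 5
  j=5: fails at 5
  j=6: fails at 6
  j=7: fails at 7
Fails at j=4 → formula fails.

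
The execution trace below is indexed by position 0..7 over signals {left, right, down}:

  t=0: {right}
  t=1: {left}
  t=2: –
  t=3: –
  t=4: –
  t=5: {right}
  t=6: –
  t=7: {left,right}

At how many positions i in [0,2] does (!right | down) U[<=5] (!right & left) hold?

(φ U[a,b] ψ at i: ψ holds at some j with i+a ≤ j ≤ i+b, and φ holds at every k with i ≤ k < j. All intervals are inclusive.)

Evaluate at each i in [0,2]:
  i=0: ✗ (lhs fails at k=0 before rhs at j=1)
  i=1: ✓ (rhs at j=1)
  i=2: ✗ (no rhs in [2,7])
Positions where it holds: {1} → 1.

1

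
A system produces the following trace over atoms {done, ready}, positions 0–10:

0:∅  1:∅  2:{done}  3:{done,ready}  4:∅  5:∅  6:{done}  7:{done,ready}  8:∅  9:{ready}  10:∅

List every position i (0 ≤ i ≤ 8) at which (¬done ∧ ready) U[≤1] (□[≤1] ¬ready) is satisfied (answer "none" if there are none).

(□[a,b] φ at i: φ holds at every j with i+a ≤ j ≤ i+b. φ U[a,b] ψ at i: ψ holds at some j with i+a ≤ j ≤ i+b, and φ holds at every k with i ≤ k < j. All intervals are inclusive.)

Evaluate at each i in [0,8]:
  i=0: ✓ (rhs at j=0)
  i=1: ✓ (rhs at j=1)
  i=2: ✗ (no rhs in [2,3])
  i=3: ✗ (lhs fails at k=3 before rhs at j=4)
  i=4: ✓ (rhs at j=4)
  i=5: ✓ (rhs at j=5)
  i=6: ✗ (no rhs in [6,7])
  i=7: ✗ (no rhs in [7,8])
  i=8: ✗ (no rhs in [8,9])

0, 1, 4, 5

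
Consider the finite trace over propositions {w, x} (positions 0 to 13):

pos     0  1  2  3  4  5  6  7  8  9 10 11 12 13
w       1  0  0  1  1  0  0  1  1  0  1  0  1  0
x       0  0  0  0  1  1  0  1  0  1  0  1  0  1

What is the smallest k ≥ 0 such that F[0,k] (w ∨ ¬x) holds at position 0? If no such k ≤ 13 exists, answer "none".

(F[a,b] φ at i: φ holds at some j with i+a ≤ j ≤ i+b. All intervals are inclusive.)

0

Scan j = 0,1,… for (w ∨ ¬x):
  j=0: holds
First hit at j=0, so smallest k = 0-0 = 0.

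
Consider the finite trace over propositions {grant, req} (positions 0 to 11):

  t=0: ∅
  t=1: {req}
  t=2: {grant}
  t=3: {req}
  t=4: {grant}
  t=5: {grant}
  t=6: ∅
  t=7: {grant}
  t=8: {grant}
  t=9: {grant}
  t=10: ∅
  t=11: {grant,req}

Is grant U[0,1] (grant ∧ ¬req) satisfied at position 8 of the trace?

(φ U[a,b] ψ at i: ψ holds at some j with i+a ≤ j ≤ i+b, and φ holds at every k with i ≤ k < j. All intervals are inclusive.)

Yes

Need some j in [8,9] with (grant ∧ ¬req), and grant at every k in [8,j-1].
  j=8: (grant ∧ ¬req) holds; no prefix to check → satisfied.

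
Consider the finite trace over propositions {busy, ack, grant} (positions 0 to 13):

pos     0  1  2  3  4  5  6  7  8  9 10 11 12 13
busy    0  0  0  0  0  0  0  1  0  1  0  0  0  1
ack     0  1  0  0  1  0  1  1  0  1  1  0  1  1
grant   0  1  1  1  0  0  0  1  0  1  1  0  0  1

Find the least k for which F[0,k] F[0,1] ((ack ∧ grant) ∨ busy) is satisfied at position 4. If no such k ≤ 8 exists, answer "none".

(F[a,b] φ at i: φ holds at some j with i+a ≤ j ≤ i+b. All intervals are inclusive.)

2

Scan j = 4,5,… for F[0,1] ((ack ∧ grant) ∨ busy):
  j=4: fails
  j=5: fails
  j=6: holds
First hit at j=6, so smallest k = 6-4 = 2.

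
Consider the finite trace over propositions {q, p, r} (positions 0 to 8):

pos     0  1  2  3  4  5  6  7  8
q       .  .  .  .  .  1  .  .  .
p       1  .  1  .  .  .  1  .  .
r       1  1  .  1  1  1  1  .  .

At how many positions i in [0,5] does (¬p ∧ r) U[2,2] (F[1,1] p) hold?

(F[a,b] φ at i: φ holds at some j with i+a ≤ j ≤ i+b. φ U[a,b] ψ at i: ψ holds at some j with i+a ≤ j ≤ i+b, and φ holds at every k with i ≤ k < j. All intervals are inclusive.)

Evaluate at each i in [0,5]:
  i=0: ✗ (no rhs in [2,2])
  i=1: ✗ (no rhs in [3,3])
  i=2: ✗ (no rhs in [4,4])
  i=3: ✓ (rhs at j=5; lhs holds on [3,4])
  i=4: ✗ (no rhs in [6,6])
  i=5: ✗ (no rhs in [7,7])
Positions where it holds: {3} → 1.

1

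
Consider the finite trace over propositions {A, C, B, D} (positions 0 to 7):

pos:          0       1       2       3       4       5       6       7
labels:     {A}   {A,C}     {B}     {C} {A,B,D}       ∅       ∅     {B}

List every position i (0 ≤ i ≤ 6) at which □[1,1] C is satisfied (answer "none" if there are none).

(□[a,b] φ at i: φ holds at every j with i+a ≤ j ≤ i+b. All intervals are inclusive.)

0, 2

Evaluate at each i in [0,6]:
  i=0: ✓ (all of [1,1])
  i=1: ✗ (fails at j=2)
  i=2: ✓ (all of [3,3])
  i=3: ✗ (fails at j=4)
  i=4: ✗ (fails at j=5)
  i=5: ✗ (fails at j=6)
  i=6: ✗ (fails at j=7)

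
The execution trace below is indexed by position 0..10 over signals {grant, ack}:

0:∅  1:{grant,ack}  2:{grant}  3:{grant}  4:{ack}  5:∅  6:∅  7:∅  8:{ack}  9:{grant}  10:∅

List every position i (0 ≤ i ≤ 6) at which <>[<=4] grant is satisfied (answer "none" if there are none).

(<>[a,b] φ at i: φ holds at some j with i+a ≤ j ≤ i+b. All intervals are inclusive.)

Evaluate at each i in [0,6]:
  i=0: ✓ (witness j=1)
  i=1: ✓ (witness j=1)
  i=2: ✓ (witness j=2)
  i=3: ✓ (witness j=3)
  i=4: ✗ (none in [4,8])
  i=5: ✓ (witness j=9)
  i=6: ✓ (witness j=9)

0, 1, 2, 3, 5, 6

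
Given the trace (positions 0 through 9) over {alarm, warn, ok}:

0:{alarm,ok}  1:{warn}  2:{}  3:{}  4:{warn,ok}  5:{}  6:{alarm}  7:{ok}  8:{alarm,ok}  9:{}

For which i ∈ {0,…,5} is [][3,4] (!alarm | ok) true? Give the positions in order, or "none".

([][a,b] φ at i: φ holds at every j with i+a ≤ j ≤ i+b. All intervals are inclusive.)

0, 1, 4, 5

Evaluate at each i in [0,5]:
  i=0: ✓ (all of [3,4])
  i=1: ✓ (all of [4,5])
  i=2: ✗ (fails at j=6)
  i=3: ✗ (fails at j=6)
  i=4: ✓ (all of [7,8])
  i=5: ✓ (all of [8,9])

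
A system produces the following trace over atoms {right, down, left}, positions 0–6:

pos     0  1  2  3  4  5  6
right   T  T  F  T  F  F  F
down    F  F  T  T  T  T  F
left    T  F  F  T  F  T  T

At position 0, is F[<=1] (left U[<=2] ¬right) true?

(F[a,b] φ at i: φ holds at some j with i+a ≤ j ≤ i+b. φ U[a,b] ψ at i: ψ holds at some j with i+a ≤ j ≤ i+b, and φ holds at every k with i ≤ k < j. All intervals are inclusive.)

Check (left U[<=2] ¬right) at each j in [0,1]:
  j=0: fails
  j=1: fails
No position in the window satisfies it → formula fails.

Does not hold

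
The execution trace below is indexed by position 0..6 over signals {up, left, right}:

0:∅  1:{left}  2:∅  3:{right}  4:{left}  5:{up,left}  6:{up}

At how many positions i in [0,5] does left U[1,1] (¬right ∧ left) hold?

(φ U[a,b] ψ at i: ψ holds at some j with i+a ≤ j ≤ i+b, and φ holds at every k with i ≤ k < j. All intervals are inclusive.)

1

Evaluate at each i in [0,5]:
  i=0: ✗ (lhs fails at k=0 before rhs at j=1)
  i=1: ✗ (no rhs in [2,2])
  i=2: ✗ (no rhs in [3,3])
  i=3: ✗ (lhs fails at k=3 before rhs at j=4)
  i=4: ✓ (rhs at j=5; lhs holds on [4,4])
  i=5: ✗ (no rhs in [6,6])
Positions where it holds: {4} → 1.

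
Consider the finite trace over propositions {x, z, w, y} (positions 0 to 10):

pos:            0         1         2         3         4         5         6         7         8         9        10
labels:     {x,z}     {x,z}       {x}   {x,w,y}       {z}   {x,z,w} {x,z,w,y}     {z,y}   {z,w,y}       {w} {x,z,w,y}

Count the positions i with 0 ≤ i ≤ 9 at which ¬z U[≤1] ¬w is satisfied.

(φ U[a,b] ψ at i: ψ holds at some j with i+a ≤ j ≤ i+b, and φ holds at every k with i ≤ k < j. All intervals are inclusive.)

Evaluate at each i in [0,9]:
  i=0: ✓ (rhs at j=0)
  i=1: ✓ (rhs at j=1)
  i=2: ✓ (rhs at j=2)
  i=3: ✓ (rhs at j=4; lhs holds on [3,3])
  i=4: ✓ (rhs at j=4)
  i=5: ✗ (no rhs in [5,6])
  i=6: ✗ (lhs fails at k=6 before rhs at j=7)
  i=7: ✓ (rhs at j=7)
  i=8: ✗ (no rhs in [8,9])
  i=9: ✗ (no rhs in [9,10])
Positions where it holds: {0, 1, 2, 3, 4, 7} → 6.

6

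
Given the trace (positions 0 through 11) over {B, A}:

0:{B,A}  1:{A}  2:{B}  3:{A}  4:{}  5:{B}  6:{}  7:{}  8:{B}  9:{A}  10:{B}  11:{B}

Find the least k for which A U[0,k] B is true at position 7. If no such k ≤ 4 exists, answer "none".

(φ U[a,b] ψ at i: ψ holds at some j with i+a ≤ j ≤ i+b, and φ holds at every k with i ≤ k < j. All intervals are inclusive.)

none

Need earliest j ≥ 7 with B, and A at every k in [7,j-1].
  j=7: rhs fails.
  j=8: rhs holds but lhs fails at k=7.
  j=9: rhs fails.
  j=10: rhs holds but lhs fails at k=7.
  j=11: rhs holds but lhs fails at k=7.
No witness within the range → none.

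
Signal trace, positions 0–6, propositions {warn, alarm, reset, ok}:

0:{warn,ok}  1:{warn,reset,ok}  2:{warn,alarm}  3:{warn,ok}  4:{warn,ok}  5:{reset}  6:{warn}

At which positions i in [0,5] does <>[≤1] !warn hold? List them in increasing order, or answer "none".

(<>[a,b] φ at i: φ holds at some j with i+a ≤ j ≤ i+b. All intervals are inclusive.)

4, 5

Evaluate at each i in [0,5]:
  i=0: ✗ (none in [0,1])
  i=1: ✗ (none in [1,2])
  i=2: ✗ (none in [2,3])
  i=3: ✗ (none in [3,4])
  i=4: ✓ (witness j=5)
  i=5: ✓ (witness j=5)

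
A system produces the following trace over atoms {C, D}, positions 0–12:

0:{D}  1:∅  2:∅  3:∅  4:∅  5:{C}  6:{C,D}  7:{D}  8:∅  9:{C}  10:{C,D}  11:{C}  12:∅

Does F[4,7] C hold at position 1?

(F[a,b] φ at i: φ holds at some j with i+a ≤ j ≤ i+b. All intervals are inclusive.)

Check C at each j in [5,8]:
  j=5: true
  j=6: true
  j=7: false
  j=8: false
Found at j=5 → formula holds.

True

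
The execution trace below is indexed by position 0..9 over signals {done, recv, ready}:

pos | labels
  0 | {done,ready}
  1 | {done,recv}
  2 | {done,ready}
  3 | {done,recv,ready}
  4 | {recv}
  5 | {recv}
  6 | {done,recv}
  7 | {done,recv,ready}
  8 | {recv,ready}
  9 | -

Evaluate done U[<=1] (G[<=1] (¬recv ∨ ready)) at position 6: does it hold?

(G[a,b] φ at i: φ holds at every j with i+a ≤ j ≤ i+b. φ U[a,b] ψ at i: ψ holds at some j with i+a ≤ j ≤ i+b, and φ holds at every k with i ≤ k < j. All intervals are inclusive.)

Need some j in [6,7] with G[<=1] (¬recv ∨ ready), and done at every k in [6,j-1].
  j=6: G[<=1] (¬recv ∨ ready) — fails at 6.
  j=7: G[<=1] (¬recv ∨ ready) holds; done holds at every k in [6,6] → satisfied.

True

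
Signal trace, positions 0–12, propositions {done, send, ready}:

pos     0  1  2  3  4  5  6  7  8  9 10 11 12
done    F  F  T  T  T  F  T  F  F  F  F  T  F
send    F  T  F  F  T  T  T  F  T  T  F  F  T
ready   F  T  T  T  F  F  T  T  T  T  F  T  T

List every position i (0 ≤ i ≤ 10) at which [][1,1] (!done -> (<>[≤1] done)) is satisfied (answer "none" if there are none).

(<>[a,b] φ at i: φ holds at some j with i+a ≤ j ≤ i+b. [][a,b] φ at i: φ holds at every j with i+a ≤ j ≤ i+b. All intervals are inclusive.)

0, 1, 2, 3, 4, 5, 9, 10

Evaluate at each i in [0,10]:
  i=0: ✓ (all of [1,1])
  i=1: ✓ (all of [2,2])
  i=2: ✓ (all of [3,3])
  i=3: ✓ (all of [4,4])
  i=4: ✓ (all of [5,5])
  i=5: ✓ (all of [6,6])
  i=6: ✗ (fails at j=7)
  i=7: ✗ (fails at j=8)
  i=8: ✗ (fails at j=9)
  i=9: ✓ (all of [10,10])
  i=10: ✓ (all of [11,11])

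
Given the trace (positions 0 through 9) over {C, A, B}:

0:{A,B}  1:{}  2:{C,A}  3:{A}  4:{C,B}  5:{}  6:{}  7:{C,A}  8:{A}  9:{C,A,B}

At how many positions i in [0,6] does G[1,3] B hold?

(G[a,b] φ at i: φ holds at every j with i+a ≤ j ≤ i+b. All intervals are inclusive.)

Evaluate at each i in [0,6]:
  i=0: ✗ (fails at j=1)
  i=1: ✗ (fails at j=2)
  i=2: ✗ (fails at j=3)
  i=3: ✗ (fails at j=5)
  i=4: ✗ (fails at j=5)
  i=5: ✗ (fails at j=6)
  i=6: ✗ (fails at j=7)
Positions where it holds: {} → 0.

0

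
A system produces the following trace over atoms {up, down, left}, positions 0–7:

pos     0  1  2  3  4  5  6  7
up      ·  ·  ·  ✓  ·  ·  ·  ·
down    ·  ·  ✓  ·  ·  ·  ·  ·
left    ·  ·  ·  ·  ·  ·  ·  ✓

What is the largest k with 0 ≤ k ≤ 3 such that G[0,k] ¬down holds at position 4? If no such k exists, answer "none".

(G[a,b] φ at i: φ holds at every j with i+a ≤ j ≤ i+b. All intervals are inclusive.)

3

¬down must hold from j=4 onward; find where it first fails.
  j=4: holds
  j=5: holds
  j=6: holds
  j=7: holds
Holds through j=7; largest k = 3.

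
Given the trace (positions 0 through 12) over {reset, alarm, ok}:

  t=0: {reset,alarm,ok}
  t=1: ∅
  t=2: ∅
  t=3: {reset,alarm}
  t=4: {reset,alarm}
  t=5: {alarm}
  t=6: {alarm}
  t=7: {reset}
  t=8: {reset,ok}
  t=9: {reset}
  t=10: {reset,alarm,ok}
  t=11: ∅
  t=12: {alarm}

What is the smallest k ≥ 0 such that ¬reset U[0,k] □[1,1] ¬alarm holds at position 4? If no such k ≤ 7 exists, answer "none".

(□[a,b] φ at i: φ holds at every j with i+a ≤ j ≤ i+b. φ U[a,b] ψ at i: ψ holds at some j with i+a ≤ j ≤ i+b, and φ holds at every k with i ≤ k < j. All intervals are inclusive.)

none

Need earliest j ≥ 4 with □[1,1] ¬alarm, and ¬reset at every k in [4,j-1].
  j=4: rhs fails.
  j=5: rhs fails.
  j=6: rhs holds but lhs fails at k=4.
  j=7: rhs holds but lhs fails at k=4.
  j=8: rhs holds but lhs fails at k=4.
  j=9: rhs fails.
  j=10: rhs holds but lhs fails at k=4.
  j=11: rhs fails.
No witness within the range → none.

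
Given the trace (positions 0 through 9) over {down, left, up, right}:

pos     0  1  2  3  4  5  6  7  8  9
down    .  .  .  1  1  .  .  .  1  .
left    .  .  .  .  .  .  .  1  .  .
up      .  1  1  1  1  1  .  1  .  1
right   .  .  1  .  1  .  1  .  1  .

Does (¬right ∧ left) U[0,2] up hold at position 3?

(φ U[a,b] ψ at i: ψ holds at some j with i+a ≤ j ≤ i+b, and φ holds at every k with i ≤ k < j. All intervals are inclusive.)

Need some j in [3,5] with up, and (¬right ∧ left) at every k in [3,j-1].
  j=3: up holds; no prefix to check → satisfied.

Yes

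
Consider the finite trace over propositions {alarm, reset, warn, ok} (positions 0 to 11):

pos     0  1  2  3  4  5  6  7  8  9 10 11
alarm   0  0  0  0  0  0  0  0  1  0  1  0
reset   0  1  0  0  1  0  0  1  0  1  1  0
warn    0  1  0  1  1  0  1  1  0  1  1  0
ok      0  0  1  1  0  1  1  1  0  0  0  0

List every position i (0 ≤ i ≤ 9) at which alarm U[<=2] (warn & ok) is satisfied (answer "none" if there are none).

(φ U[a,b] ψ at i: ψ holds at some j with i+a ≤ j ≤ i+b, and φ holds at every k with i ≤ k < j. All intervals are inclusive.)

3, 6, 7

Evaluate at each i in [0,9]:
  i=0: ✗ (no rhs in [0,2])
  i=1: ✗ (lhs fails at k=1 before rhs at j=3)
  i=2: ✗ (lhs fails at k=2 before rhs at j=3)
  i=3: ✓ (rhs at j=3)
  i=4: ✗ (lhs fails at k=4 before rhs at j=6)
  i=5: ✗ (lhs fails at k=5 before rhs at j=6)
  i=6: ✓ (rhs at j=6)
  i=7: ✓ (rhs at j=7)
  i=8: ✗ (no rhs in [8,10])
  i=9: ✗ (no rhs in [9,11])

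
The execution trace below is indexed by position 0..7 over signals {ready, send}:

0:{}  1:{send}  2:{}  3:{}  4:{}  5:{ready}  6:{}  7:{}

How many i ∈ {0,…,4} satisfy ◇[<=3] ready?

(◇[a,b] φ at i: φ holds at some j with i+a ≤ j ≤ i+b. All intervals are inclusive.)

3

Evaluate at each i in [0,4]:
  i=0: ✗ (none in [0,3])
  i=1: ✗ (none in [1,4])
  i=2: ✓ (witness j=5)
  i=3: ✓ (witness j=5)
  i=4: ✓ (witness j=5)
Positions where it holds: {2, 3, 4} → 3.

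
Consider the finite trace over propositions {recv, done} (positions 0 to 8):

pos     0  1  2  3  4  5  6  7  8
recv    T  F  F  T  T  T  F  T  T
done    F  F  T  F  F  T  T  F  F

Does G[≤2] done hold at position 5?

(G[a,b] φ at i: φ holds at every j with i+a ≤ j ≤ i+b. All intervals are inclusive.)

Check done at every j in [5,7]:
  j=5: true
  j=6: true
  j=7: false
Fails at j=7 → formula fails.

Does not hold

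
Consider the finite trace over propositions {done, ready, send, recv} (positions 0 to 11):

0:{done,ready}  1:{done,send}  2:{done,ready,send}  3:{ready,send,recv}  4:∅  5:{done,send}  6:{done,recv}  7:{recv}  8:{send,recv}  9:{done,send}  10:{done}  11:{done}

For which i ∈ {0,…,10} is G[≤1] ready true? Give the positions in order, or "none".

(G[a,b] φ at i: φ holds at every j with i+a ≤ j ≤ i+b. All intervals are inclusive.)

2

Evaluate at each i in [0,10]:
  i=0: ✗ (fails at j=1)
  i=1: ✗ (fails at j=1)
  i=2: ✓ (all of [2,3])
  i=3: ✗ (fails at j=4)
  i=4: ✗ (fails at j=4)
  i=5: ✗ (fails at j=5)
  i=6: ✗ (fails at j=6)
  i=7: ✗ (fails at j=7)
  i=8: ✗ (fails at j=8)
  i=9: ✗ (fails at j=9)
  i=10: ✗ (fails at j=10)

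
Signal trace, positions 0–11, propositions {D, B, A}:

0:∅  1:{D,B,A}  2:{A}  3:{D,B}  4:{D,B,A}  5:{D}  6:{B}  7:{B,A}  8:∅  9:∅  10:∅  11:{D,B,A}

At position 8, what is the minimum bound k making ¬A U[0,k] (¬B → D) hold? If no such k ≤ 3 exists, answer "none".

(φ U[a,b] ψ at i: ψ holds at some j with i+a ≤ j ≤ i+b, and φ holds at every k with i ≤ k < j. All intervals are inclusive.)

3

Need earliest j ≥ 8 with (¬B → D), and ¬A at every k in [8,j-1].
  j=8: rhs fails.
  j=9: rhs fails.
  j=10: rhs fails.
  j=11: rhs holds; lhs holds on [8,10]. k = 3.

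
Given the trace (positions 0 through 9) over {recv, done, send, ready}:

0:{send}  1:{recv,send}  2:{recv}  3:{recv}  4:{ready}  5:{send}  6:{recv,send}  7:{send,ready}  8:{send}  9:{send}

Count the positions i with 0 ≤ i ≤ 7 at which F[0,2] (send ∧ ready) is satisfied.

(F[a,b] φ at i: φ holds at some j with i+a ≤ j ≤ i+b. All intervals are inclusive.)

3

Evaluate at each i in [0,7]:
  i=0: ✗ (none in [0,2])
  i=1: ✗ (none in [1,3])
  i=2: ✗ (none in [2,4])
  i=3: ✗ (none in [3,5])
  i=4: ✗ (none in [4,6])
  i=5: ✓ (witness j=7)
  i=6: ✓ (witness j=7)
  i=7: ✓ (witness j=7)
Positions where it holds: {5, 6, 7} → 3.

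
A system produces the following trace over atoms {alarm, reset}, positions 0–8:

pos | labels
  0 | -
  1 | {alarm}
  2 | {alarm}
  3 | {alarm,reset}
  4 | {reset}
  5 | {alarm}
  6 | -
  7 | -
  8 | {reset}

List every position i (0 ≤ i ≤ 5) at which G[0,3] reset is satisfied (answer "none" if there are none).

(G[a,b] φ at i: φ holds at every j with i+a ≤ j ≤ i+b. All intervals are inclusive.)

Evaluate at each i in [0,5]:
  i=0: ✗ (fails at j=0)
  i=1: ✗ (fails at j=1)
  i=2: ✗ (fails at j=2)
  i=3: ✗ (fails at j=5)
  i=4: ✗ (fails at j=5)
  i=5: ✗ (fails at j=5)

none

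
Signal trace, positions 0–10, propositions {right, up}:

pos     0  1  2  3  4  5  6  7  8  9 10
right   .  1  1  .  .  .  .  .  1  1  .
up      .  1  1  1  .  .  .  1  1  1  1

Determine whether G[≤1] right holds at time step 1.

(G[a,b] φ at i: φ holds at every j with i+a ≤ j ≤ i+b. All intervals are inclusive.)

True

Check right at every j in [1,2]:
  j=1: true
  j=2: true
All positions satisfy it → formula holds.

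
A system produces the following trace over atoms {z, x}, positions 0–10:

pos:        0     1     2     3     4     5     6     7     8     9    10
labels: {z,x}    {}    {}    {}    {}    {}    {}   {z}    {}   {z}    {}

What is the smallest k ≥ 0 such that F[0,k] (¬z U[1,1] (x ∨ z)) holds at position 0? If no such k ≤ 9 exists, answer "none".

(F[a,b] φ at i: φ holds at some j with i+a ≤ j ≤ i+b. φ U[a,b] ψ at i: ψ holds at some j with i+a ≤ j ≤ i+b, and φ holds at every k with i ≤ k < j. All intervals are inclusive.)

Scan j = 0,1,… for (¬z U[1,1] (x ∨ z)):
  j=0: fails
  j=1: fails
  j=2: fails
  j=3: fails
  j=4: fails
  j=5: fails
  j=6: holds
First hit at j=6, so smallest k = 6-0 = 6.

6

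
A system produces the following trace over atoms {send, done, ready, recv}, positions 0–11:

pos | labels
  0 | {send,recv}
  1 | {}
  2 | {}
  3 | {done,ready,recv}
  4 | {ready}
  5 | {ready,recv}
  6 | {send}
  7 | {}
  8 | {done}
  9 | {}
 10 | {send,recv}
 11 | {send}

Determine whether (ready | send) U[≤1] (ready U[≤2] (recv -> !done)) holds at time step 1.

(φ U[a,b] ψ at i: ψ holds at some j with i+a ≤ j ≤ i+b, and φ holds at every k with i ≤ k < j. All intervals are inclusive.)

True

Need some j in [1,2] with (ready U[≤2] (recv -> !done)), and (ready | send) at every k in [1,j-1].
  j=1: (ready U[≤2] (recv -> !done)) holds; no prefix to check → satisfied.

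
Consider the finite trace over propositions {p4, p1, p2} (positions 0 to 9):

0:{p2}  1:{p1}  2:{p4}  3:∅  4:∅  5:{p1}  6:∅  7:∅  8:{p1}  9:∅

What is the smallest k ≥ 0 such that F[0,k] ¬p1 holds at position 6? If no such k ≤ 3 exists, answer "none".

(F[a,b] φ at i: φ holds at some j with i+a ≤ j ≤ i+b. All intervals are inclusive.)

Scan j = 6,7,… for ¬p1:
  j=6: holds
First hit at j=6, so smallest k = 6-6 = 0.

0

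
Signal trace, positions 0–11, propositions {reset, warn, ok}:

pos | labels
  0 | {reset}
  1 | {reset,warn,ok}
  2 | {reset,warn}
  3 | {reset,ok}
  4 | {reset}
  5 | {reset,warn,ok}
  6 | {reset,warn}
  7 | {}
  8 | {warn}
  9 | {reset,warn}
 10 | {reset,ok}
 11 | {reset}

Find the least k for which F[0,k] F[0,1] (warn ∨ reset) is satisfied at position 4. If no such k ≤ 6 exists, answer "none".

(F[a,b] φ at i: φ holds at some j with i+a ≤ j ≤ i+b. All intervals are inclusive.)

Scan j = 4,5,… for F[0,1] (warn ∨ reset):
  j=4: holds
First hit at j=4, so smallest k = 4-4 = 0.

0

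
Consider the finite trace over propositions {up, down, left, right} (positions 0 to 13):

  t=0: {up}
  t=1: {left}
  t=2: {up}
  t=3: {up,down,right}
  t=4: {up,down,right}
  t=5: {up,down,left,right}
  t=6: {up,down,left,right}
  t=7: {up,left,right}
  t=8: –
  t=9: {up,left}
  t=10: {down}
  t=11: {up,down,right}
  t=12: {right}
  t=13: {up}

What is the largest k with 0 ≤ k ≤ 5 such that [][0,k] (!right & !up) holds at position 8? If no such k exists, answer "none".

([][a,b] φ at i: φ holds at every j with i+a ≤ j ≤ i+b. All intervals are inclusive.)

(!right & !up) must hold from j=8 onward; find where it first fails.
  j=8: holds
  j=9: fails
Holds on [8,8], so largest k = 0.

0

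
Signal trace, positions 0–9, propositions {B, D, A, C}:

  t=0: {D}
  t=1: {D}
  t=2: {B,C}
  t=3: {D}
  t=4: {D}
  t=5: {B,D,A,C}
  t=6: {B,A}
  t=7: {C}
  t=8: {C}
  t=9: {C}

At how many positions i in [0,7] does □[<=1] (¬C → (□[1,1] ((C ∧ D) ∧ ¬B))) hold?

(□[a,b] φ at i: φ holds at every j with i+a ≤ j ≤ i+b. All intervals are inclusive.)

Evaluate at each i in [0,7]:
  i=0: ✗ (fails at j=0)
  i=1: ✗ (fails at j=1)
  i=2: ✗ (fails at j=3)
  i=3: ✗ (fails at j=3)
  i=4: ✗ (fails at j=4)
  i=5: ✗ (fails at j=6)
  i=6: ✗ (fails at j=6)
  i=7: ✓ (all of [7,8])
Positions where it holds: {7} → 1.

1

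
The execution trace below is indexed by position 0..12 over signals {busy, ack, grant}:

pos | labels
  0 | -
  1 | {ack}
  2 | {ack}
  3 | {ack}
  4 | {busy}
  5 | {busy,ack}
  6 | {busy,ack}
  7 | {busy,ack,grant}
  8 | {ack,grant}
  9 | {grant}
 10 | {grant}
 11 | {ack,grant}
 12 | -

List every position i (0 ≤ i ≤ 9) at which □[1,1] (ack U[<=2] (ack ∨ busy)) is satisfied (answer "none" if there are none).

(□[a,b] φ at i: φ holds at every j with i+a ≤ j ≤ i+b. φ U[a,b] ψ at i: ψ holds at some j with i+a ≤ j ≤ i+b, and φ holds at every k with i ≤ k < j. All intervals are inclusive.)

0, 1, 2, 3, 4, 5, 6, 7

Evaluate at each i in [0,9]:
  i=0: ✓ (all of [1,1])
  i=1: ✓ (all of [2,2])
  i=2: ✓ (all of [3,3])
  i=3: ✓ (all of [4,4])
  i=4: ✓ (all of [5,5])
  i=5: ✓ (all of [6,6])
  i=6: ✓ (all of [7,7])
  i=7: ✓ (all of [8,8])
  i=8: ✗ (fails at j=9)
  i=9: ✗ (fails at j=10)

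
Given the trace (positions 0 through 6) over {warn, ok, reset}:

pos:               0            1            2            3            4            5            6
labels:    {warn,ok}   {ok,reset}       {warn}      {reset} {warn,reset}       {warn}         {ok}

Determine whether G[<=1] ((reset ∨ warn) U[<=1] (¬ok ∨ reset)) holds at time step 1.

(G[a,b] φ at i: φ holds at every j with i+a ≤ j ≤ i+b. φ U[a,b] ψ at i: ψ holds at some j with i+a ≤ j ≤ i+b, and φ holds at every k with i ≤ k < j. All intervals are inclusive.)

Check ((reset ∨ warn) U[<=1] (¬ok ∨ reset)) at every j in [1,2]:
  j=1: holds
  j=2: holds
All positions satisfy it → formula holds.

Yes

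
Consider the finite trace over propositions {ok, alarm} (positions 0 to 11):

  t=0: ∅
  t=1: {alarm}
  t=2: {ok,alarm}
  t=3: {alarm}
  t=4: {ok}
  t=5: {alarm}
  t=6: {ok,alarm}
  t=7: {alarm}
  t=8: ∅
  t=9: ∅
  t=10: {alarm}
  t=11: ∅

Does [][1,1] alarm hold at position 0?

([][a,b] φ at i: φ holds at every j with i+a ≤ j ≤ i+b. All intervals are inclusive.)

Yes

Check alarm at every j in [1,1]:
  j=1: true
All positions satisfy it → formula holds.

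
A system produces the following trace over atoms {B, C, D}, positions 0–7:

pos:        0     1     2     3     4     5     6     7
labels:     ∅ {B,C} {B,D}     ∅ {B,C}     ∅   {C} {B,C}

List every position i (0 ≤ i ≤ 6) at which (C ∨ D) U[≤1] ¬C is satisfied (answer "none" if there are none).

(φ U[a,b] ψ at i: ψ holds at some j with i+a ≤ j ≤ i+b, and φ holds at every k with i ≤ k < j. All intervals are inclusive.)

Evaluate at each i in [0,6]:
  i=0: ✓ (rhs at j=0)
  i=1: ✓ (rhs at j=2; lhs holds on [1,1])
  i=2: ✓ (rhs at j=2)
  i=3: ✓ (rhs at j=3)
  i=4: ✓ (rhs at j=5; lhs holds on [4,4])
  i=5: ✓ (rhs at j=5)
  i=6: ✗ (no rhs in [6,7])

0, 1, 2, 3, 4, 5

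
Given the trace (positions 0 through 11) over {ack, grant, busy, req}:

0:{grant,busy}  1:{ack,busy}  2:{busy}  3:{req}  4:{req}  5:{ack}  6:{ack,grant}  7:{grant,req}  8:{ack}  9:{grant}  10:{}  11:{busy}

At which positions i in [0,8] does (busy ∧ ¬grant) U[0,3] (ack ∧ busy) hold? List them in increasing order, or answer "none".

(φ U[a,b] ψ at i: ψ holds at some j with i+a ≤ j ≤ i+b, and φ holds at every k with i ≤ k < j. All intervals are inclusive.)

1

Evaluate at each i in [0,8]:
  i=0: ✗ (lhs fails at k=0 before rhs at j=1)
  i=1: ✓ (rhs at j=1)
  i=2: ✗ (no rhs in [2,5])
  i=3: ✗ (no rhs in [3,6])
  i=4: ✗ (no rhs in [4,7])
  i=5: ✗ (no rhs in [5,8])
  i=6: ✗ (no rhs in [6,9])
  i=7: ✗ (no rhs in [7,10])
  i=8: ✗ (no rhs in [8,11])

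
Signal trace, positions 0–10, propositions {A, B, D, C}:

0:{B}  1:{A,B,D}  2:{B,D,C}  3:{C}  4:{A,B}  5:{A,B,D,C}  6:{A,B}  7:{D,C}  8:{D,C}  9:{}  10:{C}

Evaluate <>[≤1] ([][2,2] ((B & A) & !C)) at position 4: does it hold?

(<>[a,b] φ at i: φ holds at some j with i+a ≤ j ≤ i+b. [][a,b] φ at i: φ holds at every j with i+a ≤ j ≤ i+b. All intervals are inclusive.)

Check [][2,2] ((B & A) & !C) at each j in [4,5]:
  j=4: holds on [6,6]
  j=5: fails at 7
Found at j=4 → formula holds.

True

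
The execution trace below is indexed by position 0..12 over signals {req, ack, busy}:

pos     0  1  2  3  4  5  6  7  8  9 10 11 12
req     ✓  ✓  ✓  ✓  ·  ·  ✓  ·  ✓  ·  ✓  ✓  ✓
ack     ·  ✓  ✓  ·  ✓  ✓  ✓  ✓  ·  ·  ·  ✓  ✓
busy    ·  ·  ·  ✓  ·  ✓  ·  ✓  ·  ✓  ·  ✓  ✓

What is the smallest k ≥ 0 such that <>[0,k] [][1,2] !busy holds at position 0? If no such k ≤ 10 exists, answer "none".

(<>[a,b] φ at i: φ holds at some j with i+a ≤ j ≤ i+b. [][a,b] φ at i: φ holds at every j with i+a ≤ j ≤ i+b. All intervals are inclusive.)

Scan j = 0,1,… for [][1,2] !busy:
  j=0: holds
First hit at j=0, so smallest k = 0-0 = 0.

0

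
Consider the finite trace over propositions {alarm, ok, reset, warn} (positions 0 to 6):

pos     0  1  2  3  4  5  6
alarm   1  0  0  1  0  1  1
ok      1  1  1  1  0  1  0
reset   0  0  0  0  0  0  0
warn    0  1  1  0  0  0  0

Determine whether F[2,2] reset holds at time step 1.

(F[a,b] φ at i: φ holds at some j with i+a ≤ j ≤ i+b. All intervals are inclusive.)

Check reset at each j in [3,3]:
  j=3: false
No position in the window satisfies it → formula fails.

No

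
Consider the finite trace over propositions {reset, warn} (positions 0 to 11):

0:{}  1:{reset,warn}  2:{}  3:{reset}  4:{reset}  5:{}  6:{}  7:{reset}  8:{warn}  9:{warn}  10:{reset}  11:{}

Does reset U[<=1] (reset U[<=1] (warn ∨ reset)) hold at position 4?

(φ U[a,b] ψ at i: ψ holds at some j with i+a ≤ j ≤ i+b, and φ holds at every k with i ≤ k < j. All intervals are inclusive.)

True

Need some j in [4,5] with (reset U[<=1] (warn ∨ reset)), and reset at every k in [4,j-1].
  j=4: (reset U[<=1] (warn ∨ reset)) holds; no prefix to check → satisfied.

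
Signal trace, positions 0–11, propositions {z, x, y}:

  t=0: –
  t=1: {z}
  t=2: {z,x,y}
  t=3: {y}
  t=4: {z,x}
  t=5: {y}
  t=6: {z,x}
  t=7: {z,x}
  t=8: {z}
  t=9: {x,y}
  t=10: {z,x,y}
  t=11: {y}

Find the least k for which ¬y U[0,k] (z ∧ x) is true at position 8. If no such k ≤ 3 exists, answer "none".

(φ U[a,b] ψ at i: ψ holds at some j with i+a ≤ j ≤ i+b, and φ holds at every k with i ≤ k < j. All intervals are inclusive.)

Need earliest j ≥ 8 with (z ∧ x), and ¬y at every k in [8,j-1].
  j=8: rhs fails.
  j=9: rhs fails.
  j=10: rhs holds but lhs fails at k=9.
  j=11: rhs fails.
No witness within the range → none.

none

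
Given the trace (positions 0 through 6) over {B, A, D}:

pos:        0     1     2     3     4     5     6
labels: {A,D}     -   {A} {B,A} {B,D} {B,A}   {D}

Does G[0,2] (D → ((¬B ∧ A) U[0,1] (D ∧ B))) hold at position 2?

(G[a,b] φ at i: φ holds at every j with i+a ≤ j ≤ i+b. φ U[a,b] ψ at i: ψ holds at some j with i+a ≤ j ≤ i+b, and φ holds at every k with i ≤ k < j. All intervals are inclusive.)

True

Check (D → ((¬B ∧ A) U[0,1] (D ∧ B))) at every j in [2,4]:
  j=2: antecedent false → ✓
  j=3: antecedent false → ✓
  j=4: antecedent true; consequent holds → ✓
All positions satisfy it → formula holds.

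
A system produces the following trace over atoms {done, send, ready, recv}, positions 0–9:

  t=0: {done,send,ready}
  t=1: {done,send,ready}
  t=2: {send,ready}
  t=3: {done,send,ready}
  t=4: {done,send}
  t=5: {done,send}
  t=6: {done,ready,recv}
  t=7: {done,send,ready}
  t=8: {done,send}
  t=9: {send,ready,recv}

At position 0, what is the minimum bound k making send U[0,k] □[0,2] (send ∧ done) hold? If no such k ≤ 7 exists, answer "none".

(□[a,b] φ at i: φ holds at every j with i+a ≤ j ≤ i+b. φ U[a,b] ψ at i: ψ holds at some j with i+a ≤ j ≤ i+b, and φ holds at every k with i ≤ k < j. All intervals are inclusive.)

3

Need earliest j ≥ 0 with □[0,2] (send ∧ done), and send at every k in [0,j-1].
  j=0: rhs fails.
  j=1: rhs fails.
  j=2: rhs fails.
  j=3: rhs holds; lhs holds on [0,2]. k = 3.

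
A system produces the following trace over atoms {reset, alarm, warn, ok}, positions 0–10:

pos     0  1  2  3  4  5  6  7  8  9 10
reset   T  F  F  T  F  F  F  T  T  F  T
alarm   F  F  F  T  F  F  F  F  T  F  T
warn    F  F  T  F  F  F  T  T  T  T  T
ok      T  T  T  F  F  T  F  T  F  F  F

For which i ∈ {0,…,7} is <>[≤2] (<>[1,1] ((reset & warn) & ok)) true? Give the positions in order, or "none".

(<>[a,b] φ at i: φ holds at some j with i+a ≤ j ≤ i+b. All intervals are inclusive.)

Evaluate at each i in [0,7]:
  i=0: ✗ (none in [0,2])
  i=1: ✗ (none in [1,3])
  i=2: ✗ (none in [2,4])
  i=3: ✗ (none in [3,5])
  i=4: ✓ (witness j=6)
  i=5: ✓ (witness j=6)
  i=6: ✓ (witness j=6)
  i=7: ✗ (none in [7,9])

4, 5, 6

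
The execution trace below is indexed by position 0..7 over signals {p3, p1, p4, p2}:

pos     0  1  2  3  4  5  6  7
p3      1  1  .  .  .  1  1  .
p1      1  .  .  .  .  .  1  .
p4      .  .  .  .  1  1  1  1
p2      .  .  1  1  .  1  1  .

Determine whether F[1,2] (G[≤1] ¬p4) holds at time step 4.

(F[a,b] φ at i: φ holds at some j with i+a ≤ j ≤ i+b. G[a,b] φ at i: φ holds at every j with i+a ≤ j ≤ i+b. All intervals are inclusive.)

No

Check G[≤1] ¬p4 at each j in [5,6]:
  j=5: fails at 5
  j=6: fails at 6
No position in the window satisfies it → formula fails.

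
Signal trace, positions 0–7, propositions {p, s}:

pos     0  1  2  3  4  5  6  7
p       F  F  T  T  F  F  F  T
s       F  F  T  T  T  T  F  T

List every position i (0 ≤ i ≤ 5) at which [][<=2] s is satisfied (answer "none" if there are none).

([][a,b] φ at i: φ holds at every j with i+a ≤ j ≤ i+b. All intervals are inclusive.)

2, 3

Evaluate at each i in [0,5]:
  i=0: ✗ (fails at j=0)
  i=1: ✗ (fails at j=1)
  i=2: ✓ (all of [2,4])
  i=3: ✓ (all of [3,5])
  i=4: ✗ (fails at j=6)
  i=5: ✗ (fails at j=6)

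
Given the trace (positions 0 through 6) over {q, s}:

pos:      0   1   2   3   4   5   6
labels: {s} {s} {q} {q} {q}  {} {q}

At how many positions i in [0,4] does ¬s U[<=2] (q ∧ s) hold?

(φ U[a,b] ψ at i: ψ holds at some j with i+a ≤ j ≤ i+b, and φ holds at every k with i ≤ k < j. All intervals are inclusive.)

Evaluate at each i in [0,4]:
  i=0: ✗ (no rhs in [0,2])
  i=1: ✗ (no rhs in [1,3])
  i=2: ✗ (no rhs in [2,4])
  i=3: ✗ (no rhs in [3,5])
  i=4: ✗ (no rhs in [4,6])
Positions where it holds: {} → 0.

0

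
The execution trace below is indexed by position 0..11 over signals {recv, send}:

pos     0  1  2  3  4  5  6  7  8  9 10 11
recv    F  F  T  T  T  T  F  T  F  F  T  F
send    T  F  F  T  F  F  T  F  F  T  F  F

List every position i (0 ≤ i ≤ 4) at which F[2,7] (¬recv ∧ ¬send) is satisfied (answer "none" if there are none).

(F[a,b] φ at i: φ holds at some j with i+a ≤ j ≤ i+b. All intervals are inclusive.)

1, 2, 3, 4

Evaluate at each i in [0,4]:
  i=0: ✗ (none in [2,7])
  i=1: ✓ (witness j=8)
  i=2: ✓ (witness j=8)
  i=3: ✓ (witness j=8)
  i=4: ✓ (witness j=8)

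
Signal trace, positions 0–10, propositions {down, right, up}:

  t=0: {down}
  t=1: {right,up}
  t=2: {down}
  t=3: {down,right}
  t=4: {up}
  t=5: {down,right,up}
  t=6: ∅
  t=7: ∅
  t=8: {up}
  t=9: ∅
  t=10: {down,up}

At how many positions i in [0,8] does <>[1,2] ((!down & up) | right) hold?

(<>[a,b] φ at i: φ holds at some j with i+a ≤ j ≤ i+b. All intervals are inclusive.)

Evaluate at each i in [0,8]:
  i=0: ✓ (witness j=1)
  i=1: ✓ (witness j=3)
  i=2: ✓ (witness j=3)
  i=3: ✓ (witness j=4)
  i=4: ✓ (witness j=5)
  i=5: ✗ (none in [6,7])
  i=6: ✓ (witness j=8)
  i=7: ✓ (witness j=8)
  i=8: ✗ (none in [9,10])
Positions where it holds: {0, 1, 2, 3, 4, 6, 7} → 7.

7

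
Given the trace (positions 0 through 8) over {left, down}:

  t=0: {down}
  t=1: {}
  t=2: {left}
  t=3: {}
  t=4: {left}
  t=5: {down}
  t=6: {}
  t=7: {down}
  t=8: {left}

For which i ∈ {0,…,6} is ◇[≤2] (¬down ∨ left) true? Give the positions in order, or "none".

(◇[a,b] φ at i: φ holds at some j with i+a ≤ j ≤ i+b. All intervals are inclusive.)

0, 1, 2, 3, 4, 5, 6

Evaluate at each i in [0,6]:
  i=0: ✓ (witness j=1)
  i=1: ✓ (witness j=1)
  i=2: ✓ (witness j=2)
  i=3: ✓ (witness j=3)
  i=4: ✓ (witness j=4)
  i=5: ✓ (witness j=6)
  i=6: ✓ (witness j=6)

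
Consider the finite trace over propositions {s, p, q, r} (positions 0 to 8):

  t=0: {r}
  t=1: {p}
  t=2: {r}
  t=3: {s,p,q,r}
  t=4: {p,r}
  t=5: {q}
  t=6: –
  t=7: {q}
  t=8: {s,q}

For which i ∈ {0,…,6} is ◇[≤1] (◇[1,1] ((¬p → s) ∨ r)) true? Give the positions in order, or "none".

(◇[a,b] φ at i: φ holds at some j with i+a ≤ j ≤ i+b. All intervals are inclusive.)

Evaluate at each i in [0,6]:
  i=0: ✓ (witness j=0)
  i=1: ✓ (witness j=1)
  i=2: ✓ (witness j=2)
  i=3: ✓ (witness j=3)
  i=4: ✗ (none in [4,5])
  i=5: ✗ (none in [5,6])
  i=6: ✓ (witness j=7)

0, 1, 2, 3, 6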